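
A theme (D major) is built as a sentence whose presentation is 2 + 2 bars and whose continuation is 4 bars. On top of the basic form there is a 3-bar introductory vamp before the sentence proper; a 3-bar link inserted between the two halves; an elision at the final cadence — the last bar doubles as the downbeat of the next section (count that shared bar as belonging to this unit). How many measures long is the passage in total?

14 measures

Basic sentence: 2 + 2 + 4 = 8 bars.
8 (basic form) + 3 (introduction) + 3 (link) = 14.
The elision shares a bar with the next section but does not change this unit's count.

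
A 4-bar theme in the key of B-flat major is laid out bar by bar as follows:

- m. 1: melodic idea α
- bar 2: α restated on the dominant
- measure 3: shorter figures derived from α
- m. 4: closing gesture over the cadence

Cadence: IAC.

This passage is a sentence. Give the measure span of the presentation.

The presentation of a sentence is the basic idea (bar 1) plus its repetition (m. 2); the presentation is therefore mm. 1-2.

measures 1–2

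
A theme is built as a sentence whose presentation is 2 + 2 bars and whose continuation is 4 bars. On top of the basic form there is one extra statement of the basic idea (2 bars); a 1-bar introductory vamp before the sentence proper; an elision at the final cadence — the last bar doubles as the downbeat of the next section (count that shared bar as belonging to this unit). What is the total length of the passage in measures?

Basic sentence: 2 + 2 + 4 = 8 bars.
8 (basic form) + 2 (extra statement) + 1 (introduction) = 11.
The elision shares a bar with the next section but does not change this unit's count.

11 measures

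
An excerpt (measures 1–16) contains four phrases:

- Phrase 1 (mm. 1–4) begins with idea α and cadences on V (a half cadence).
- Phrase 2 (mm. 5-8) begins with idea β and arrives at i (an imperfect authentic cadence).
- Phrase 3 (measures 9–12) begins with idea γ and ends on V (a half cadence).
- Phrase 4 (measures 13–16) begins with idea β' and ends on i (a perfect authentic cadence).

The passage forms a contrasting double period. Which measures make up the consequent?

measures 9–16

In a double period the first pair of phrases (ending imperfect authentic cadence) is the large antecedent and the second pair (ending perfect authentic cadence) is the large consequent; the consequent is measures 9–16.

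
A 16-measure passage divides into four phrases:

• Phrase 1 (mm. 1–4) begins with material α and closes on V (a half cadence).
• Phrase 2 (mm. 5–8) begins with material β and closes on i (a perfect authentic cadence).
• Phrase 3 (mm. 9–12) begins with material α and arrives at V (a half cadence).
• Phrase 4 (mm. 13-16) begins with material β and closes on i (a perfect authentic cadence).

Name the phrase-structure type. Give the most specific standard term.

The cadence pattern HC–PAC–HC–PAC is weak–strong twice, and phrases 3–4 restate phrases 1–2: a period heard twice, not a double period (which would end weakly at phrase 2).

repeated period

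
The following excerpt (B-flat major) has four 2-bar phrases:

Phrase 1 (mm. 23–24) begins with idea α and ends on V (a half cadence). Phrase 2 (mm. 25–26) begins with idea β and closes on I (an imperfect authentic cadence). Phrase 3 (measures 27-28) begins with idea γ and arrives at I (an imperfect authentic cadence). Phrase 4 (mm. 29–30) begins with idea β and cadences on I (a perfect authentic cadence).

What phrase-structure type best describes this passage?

contrasting double period

Four phrases in two halves: the first half (bars 23-26) ends with an imperfect authentic cadence, the second (measures 27–30) with a perfect authentic cadence — a large antecedent–consequent pair, i.e. a double period.
Phrase 3 begins with different material from phrase 1, making it contrasting.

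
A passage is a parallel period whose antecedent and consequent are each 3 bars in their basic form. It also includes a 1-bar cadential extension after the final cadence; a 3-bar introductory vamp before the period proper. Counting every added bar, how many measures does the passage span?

10 measures

Basic parallel period: 3 + 3 = 6 bars.
6 (basic form) + 1 (cadential extension) + 3 (introduction) = 10.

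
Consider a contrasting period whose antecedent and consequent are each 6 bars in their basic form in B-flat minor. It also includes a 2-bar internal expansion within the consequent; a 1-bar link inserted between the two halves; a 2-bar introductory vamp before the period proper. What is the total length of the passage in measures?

Basic contrasting period: 6 + 6 = 12 bars.
12 (basic form) + 2 (internal expansion) + 1 (link) + 2 (introduction) = 17.

17 measures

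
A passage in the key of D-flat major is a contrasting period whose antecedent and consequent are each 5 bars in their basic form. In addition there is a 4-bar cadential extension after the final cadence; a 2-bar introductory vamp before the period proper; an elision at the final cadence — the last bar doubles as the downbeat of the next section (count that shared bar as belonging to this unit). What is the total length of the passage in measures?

16 measures

Basic contrasting period: 5 + 5 = 10 bars.
10 (basic form) + 4 (cadential extension) + 2 (introduction) = 16.
The elision shares a bar with the next section but does not change this unit's count.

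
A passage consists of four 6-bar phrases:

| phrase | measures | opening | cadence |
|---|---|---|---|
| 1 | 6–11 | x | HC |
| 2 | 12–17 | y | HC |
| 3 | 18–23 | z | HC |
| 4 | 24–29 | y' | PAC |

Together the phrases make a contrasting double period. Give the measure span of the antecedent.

measures 6–17

In a double period the first pair of phrases (ending half cadence) is the large antecedent and the second pair (ending perfect authentic cadence) is the large consequent; the antecedent is measures 6–17.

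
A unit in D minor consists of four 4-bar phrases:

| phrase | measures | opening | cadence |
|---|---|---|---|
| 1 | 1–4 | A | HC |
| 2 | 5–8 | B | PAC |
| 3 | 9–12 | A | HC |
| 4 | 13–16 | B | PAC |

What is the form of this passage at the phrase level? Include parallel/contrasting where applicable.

repeated period

The cadence pattern HC–PAC–HC–PAC is weak–strong twice, and phrases 3–4 restate phrases 1–2: a period heard twice, not a double period (which would end weakly at phrase 2).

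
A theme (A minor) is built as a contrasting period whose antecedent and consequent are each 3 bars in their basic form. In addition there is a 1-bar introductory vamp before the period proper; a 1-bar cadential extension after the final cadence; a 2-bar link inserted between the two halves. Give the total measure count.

Basic contrasting period: 3 + 3 = 6 bars.
6 (basic form) + 1 (introduction) + 1 (cadential extension) + 2 (link) = 10.

10 measures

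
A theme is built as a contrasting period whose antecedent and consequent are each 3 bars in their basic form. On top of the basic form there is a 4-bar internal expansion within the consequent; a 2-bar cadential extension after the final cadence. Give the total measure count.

12 measures

Basic contrasting period: 3 + 3 = 6 bars.
6 (basic form) + 4 (internal expansion) + 2 (cadential extension) = 12.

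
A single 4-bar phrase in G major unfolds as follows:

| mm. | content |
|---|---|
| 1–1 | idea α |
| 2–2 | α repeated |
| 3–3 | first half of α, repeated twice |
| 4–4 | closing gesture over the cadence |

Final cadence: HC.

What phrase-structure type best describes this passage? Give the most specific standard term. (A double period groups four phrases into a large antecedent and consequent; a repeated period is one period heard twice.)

Basic idea (bar 1) + its repetition (measure 2) form the presentation; fragmentation and cadence (measures 3–4) form the continuation — the 4-bar whole is a sentence.

sentence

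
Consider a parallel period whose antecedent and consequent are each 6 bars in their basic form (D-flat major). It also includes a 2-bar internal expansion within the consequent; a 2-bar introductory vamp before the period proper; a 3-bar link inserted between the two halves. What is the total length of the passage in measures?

Basic parallel period: 6 + 6 = 12 bars.
12 (basic form) + 2 (internal expansion) + 2 (introduction) + 3 (link) = 19.

19 measures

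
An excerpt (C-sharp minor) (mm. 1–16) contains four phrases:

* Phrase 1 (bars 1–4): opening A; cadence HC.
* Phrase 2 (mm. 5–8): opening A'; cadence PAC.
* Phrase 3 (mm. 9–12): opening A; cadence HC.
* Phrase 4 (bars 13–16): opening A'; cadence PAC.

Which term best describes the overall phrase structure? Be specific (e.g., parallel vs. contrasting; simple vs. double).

repeated period

The cadence pattern HC–PAC–HC–PAC is weak–strong twice, and phrases 3–4 restate phrases 1–2: a period heard twice, not a double period (which would end weakly at phrase 2).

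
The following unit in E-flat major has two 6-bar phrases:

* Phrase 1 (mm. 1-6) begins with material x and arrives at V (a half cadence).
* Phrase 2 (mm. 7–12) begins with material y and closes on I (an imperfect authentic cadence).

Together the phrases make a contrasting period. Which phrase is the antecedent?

phrase 1

The phrase ending with the weaker cadence (half cadence) is the antecedent; the one ending more conclusively (imperfect authentic cadence) is the consequent. The antecedent is phrase 1.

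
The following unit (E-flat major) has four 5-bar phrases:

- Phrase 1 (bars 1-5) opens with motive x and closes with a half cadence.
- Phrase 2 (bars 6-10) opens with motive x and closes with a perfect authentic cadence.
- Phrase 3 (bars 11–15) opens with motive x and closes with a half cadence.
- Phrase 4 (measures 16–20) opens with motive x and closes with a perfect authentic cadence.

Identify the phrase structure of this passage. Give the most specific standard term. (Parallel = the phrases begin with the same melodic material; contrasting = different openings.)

repeated period

The cadence pattern HC–PAC–HC–PAC is weak–strong twice, and phrases 3–4 restate phrases 1–2: a period heard twice, not a double period (which would end weakly at phrase 2).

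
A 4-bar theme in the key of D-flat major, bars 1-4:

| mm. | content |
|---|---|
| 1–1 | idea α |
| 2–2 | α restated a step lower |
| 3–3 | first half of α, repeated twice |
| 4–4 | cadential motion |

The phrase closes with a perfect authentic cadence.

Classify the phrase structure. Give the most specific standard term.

Basic idea (m. 1) + its repetition (bar 2) form the presentation; fragmentation and cadence (bars 3-4) form the continuation — the 4-bar whole is a sentence.

sentence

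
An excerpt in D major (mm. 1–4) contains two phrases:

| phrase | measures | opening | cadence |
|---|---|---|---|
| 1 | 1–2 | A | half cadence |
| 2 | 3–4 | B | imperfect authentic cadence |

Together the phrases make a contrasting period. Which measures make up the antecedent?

The phrase ending with the weaker cadence (half cadence) is the antecedent; the one ending more conclusively (imperfect authentic cadence) is the consequent. The antecedent is measures 1–2.

measures 1–2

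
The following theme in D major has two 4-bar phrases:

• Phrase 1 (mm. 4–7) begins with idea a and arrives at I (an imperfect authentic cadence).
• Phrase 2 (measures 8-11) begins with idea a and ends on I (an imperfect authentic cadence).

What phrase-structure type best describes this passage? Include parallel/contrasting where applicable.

repeated phrase

Both phrases have the same opening (a) and the same cadence (imperfect authentic cadence): the second is a restatement, not a consequent, so this is a repeated phrase rather than a period.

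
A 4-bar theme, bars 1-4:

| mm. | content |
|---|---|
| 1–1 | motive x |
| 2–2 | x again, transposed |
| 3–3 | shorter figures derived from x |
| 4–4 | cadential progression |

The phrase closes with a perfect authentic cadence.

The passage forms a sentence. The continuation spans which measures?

After the presentation (mm. 1-2), the continuation covers the fragmentation through the cadence: bars 3–4.

measures 3–4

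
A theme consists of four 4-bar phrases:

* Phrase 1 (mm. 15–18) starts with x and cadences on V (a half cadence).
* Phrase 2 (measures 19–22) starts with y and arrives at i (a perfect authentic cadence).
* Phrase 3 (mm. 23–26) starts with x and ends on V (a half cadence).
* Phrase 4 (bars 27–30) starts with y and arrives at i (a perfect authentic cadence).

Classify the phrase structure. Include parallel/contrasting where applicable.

The cadence pattern HC–PAC–HC–PAC is weak–strong twice, and phrases 3–4 restate phrases 1–2: a period heard twice, not a double period (which would end weakly at phrase 2).

repeated period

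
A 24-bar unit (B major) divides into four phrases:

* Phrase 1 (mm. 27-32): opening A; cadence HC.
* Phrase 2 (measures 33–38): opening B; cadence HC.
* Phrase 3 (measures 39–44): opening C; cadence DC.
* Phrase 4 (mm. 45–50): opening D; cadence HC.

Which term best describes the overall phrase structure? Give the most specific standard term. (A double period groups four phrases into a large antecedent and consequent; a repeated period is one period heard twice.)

Phrase 4 ends with a half cadence, no stronger than phrase 2's half cadence, so the four phrases do not form a double period; nor do phrases 3–4 duplicate 1–2, so it is not a repeated period. With no phrase reaching a conclusive cadence, the passage is a phrase group.

phrase group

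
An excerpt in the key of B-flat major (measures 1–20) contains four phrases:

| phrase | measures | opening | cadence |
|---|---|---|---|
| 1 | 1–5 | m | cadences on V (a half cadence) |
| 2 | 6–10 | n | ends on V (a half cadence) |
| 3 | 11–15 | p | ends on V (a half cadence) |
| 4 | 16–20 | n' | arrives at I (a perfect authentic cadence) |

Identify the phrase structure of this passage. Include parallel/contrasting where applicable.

Four phrases in two halves: the first half (measures 1-10) ends with a half cadence, the second (mm. 11-20) with a perfect authentic cadence — a large antecedent–consequent pair, i.e. a double period.
Phrase 3 begins with different material from phrase 1, making it contrasting.

contrasting double period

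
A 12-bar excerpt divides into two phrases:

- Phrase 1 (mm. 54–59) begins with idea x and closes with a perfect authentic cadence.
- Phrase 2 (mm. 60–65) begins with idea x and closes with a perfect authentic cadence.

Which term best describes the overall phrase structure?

repeated phrase

Both phrases have the same opening (x) and the same cadence (perfect authentic cadence): the second is a restatement, not a consequent, so this is a repeated phrase rather than a period.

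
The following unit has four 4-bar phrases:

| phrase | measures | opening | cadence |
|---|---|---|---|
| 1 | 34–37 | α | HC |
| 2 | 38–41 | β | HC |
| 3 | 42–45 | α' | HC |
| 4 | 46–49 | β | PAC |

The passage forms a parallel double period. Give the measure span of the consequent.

measures 42–49

In a double period the four phrases pair into a large antecedent (phrases 1–2, ending half cadence) and a large consequent (phrases 3–4, ending perfect authentic cadence). The consequent spans measures 42–49.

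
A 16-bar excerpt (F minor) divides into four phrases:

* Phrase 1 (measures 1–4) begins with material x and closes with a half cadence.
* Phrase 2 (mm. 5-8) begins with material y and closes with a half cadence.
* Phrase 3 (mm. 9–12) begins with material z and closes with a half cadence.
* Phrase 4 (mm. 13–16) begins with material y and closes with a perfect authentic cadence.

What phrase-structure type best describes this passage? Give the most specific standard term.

contrasting double period

Four phrases in two halves: the first half (mm. 1–8) ends with a half cadence, the second (bars 9-16) with a perfect authentic cadence — a large antecedent–consequent pair, i.e. a double period.
Phrase 3 begins with different material from phrase 1, making it contrasting.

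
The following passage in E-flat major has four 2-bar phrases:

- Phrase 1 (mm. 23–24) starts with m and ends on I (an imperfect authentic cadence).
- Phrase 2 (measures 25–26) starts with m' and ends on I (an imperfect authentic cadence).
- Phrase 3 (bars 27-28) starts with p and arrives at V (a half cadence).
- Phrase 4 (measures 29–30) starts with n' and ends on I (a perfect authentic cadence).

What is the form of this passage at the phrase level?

Four phrases in two halves: the first half (bars 23-26) ends with an imperfect authentic cadence, the second (measures 27–30) with a perfect authentic cadence — a large antecedent–consequent pair, i.e. a double period.
Phrase 3 begins with different material from phrase 1, making it contrasting.

contrasting double period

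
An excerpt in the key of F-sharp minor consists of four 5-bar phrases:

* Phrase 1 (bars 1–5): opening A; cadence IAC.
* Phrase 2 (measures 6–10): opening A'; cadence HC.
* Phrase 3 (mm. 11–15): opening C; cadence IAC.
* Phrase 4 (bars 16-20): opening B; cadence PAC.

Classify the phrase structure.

Four phrases in two halves: the first half (measures 1–10) ends with a half cadence, the second (mm. 11-20) with a perfect authentic cadence — a large antecedent–consequent pair, i.e. a double period.
Phrase 3 begins with different material from phrase 1, making it contrasting.

contrasting double period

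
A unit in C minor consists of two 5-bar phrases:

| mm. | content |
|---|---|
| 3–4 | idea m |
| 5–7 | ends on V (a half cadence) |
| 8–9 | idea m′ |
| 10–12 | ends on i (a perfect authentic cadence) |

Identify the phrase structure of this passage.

parallel period

Phrase 1 ends with a half cadence (weaker) and phrase 2 with a perfect authentic cadence (stronger): antecedent + consequent = a period.
The two phrases open with the same material (m / m′), so the period is parallel.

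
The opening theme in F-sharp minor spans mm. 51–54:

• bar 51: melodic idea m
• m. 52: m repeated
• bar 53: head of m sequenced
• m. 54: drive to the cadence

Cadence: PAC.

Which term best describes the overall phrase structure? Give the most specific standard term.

Basic idea (m. 51) + its repetition (m. 52) form the presentation; fragmentation and cadence (bars 53–54) form the continuation — the 4-bar whole is a sentence.

sentence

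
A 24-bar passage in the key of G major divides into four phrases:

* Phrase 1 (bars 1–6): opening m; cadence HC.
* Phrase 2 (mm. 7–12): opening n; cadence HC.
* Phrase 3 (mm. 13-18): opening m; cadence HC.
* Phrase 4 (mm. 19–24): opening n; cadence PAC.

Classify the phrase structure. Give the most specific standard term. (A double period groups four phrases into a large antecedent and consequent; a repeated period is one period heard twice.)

Four phrases in two halves: the first half (measures 1-12) ends with a half cadence, the second (bars 13–24) with a perfect authentic cadence — a large antecedent–consequent pair, i.e. a double period.
Phrase 3 begins with the same material as phrase 1, making it parallel.

parallel double period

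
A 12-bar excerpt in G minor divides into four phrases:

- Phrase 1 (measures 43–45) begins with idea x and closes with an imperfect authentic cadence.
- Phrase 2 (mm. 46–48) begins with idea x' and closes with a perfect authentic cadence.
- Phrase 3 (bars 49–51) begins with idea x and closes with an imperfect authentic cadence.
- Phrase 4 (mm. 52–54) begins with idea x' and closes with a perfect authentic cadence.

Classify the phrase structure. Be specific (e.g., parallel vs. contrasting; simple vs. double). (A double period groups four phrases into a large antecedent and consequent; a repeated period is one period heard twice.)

repeated period

The cadence pattern IAC–PAC–IAC–PAC is weak–strong twice, and phrases 3–4 restate phrases 1–2: a period heard twice, not a double period (which would end weakly at phrase 2).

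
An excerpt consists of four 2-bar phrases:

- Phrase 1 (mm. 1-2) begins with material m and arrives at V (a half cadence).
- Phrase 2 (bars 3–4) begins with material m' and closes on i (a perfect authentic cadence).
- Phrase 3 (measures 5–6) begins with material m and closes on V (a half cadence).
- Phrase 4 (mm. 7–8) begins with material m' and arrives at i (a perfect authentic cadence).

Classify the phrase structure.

The cadence pattern HC–PAC–HC–PAC is weak–strong twice, and phrases 3–4 restate phrases 1–2: a period heard twice, not a double period (which would end weakly at phrase 2).

repeated period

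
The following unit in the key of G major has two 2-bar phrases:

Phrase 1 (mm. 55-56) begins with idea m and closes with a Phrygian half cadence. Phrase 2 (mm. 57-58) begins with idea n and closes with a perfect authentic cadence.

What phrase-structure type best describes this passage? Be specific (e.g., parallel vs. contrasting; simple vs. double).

Phrase 1 ends with a Phrygian half cadence (weaker) and phrase 2 with a perfect authentic cadence (stronger): antecedent + consequent = a period.
The two phrases open with different material (m / n), so the period is contrasting.

contrasting period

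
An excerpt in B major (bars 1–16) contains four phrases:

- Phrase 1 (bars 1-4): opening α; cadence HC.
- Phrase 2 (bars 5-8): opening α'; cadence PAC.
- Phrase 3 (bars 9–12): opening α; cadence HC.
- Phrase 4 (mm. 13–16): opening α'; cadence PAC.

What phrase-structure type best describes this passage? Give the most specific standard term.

The cadence pattern HC–PAC–HC–PAC is weak–strong twice, and phrases 3–4 restate phrases 1–2: a period heard twice, not a double period (which would end weakly at phrase 2).

repeated period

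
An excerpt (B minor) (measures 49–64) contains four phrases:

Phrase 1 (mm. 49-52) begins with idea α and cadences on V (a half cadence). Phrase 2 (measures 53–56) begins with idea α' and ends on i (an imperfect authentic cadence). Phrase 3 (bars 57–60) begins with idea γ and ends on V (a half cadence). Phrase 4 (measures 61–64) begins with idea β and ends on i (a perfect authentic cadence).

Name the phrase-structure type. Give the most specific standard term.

Four phrases in two halves: the first half (bars 49-56) ends with an imperfect authentic cadence, the second (measures 57–64) with a perfect authentic cadence — a large antecedent–consequent pair, i.e. a double period.
Phrase 3 begins with different material from phrase 1, making it contrasting.

contrasting double period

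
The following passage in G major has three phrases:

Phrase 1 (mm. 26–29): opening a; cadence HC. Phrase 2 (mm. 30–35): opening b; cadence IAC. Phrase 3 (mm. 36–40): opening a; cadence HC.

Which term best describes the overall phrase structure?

The final phrase closes with a half cadence, which is not stronger than the preceding imperfect authentic cadence; the 3 phrases lack an overall antecedent–consequent design and so form a phrase group.

phrase group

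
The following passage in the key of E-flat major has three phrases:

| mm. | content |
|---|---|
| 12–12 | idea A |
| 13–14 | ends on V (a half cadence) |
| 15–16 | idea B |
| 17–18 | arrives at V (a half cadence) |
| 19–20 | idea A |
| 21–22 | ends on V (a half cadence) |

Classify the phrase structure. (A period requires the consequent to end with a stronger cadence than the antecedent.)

phrase group

The final phrase closes with a half cadence, which is not stronger than the preceding half cadence; the 3 phrases lack an overall antecedent–consequent design and so form a phrase group.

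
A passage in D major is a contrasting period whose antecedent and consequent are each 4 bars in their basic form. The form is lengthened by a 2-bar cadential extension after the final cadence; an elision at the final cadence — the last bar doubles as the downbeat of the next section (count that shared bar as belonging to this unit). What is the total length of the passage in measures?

Basic contrasting period: 4 + 4 = 8 bars.
8 (basic form) + 2 (cadential extension) = 10.
The elision shares a bar with the next section but does not change this unit's count.

10 measures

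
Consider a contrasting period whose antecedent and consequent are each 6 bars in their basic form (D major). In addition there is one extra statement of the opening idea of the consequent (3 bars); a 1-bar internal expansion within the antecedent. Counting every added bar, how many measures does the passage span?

Basic contrasting period: 6 + 6 = 12 bars.
12 (basic form) + 3 (extra statement) + 1 (internal expansion) = 16.

16 measures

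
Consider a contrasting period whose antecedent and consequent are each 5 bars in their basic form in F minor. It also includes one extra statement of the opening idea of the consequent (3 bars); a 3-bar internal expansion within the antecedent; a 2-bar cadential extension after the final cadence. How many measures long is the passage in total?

18 measures

Basic contrasting period: 5 + 5 = 10 bars.
10 (basic form) + 3 (extra statement) + 3 (internal expansion) + 2 (cadential extension) = 18.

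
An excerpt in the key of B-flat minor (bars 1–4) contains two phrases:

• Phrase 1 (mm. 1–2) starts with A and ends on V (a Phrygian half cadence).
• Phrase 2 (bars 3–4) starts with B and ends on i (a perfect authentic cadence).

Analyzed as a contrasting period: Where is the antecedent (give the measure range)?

The antecedent is the phrase ending with the weaker cadence (Phrygian half cadence, phrase 1) and the consequent the one ending more conclusively (perfect authentic cadence, phrase 2); the antecedent is measures 1–2.

measures 1–2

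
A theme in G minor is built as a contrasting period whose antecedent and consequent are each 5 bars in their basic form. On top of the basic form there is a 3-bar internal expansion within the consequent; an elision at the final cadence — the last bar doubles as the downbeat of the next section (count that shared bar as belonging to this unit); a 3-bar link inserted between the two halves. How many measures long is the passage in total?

16 measures

Basic contrasting period: 5 + 5 = 10 bars.
10 (basic form) + 3 (internal expansion) + 3 (link) = 16.
The elision shares a bar with the next section but does not change this unit's count.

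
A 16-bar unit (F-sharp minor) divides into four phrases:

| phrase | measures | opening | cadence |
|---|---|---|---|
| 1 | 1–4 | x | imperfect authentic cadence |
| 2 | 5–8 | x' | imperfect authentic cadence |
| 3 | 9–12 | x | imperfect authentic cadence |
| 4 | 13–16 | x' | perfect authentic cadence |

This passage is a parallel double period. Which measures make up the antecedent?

In a double period the four phrases pair into a large antecedent (phrases 1–2, ending imperfect authentic cadence) and a large consequent (phrases 3–4, ending perfect authentic cadence). The antecedent spans mm. 1–8.

measures 1–8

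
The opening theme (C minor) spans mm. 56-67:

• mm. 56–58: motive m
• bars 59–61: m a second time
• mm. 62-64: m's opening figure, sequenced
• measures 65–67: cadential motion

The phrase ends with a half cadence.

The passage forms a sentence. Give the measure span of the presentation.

measures 56–61

The presentation of a sentence is the basic idea (measures 56–58) plus its repetition (bars 59–61); the presentation is therefore mm. 56–61.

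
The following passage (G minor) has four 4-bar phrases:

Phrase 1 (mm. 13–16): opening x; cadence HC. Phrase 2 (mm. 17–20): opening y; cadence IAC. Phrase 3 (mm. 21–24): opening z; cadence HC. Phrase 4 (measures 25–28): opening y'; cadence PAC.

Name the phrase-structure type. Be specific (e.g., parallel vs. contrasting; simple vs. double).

contrasting double period

Four phrases in two halves: the first half (mm. 13–20) ends with an imperfect authentic cadence, the second (mm. 21–28) with a perfect authentic cadence — a large antecedent–consequent pair, i.e. a double period.
Phrase 3 begins with different material from phrase 1, making it contrasting.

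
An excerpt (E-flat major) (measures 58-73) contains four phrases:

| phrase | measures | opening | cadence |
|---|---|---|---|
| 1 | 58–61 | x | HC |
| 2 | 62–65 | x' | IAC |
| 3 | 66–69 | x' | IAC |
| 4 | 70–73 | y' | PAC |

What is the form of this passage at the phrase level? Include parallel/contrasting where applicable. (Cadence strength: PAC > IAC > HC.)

Four phrases in two halves: the first half (mm. 58–65) ends with an imperfect authentic cadence, the second (mm. 66-73) with a perfect authentic cadence — a large antecedent–consequent pair, i.e. a double period.
Phrase 3 begins with the same material as phrase 1, making it parallel.

parallel double period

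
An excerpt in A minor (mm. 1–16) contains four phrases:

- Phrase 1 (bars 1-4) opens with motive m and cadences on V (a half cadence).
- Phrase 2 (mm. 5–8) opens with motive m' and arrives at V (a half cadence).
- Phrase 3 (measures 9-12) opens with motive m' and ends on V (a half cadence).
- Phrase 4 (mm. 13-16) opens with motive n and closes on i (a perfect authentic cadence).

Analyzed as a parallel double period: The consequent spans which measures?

measures 9–16

In a double period the four phrases pair into a large antecedent (phrases 1–2, ending half cadence) and a large consequent (phrases 3–4, ending perfect authentic cadence). The consequent spans bars 9–16.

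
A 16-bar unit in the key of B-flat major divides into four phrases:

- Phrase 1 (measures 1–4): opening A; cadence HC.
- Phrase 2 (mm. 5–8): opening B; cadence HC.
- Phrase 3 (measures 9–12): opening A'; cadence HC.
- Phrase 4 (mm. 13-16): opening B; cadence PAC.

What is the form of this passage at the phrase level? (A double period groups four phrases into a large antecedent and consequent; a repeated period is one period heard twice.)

Four phrases in two halves: the first half (mm. 1-8) ends with a half cadence, the second (measures 9–16) with a perfect authentic cadence — a large antecedent–consequent pair, i.e. a double period.
Phrase 3 begins with the same material as phrase 1, making it parallel.

parallel double period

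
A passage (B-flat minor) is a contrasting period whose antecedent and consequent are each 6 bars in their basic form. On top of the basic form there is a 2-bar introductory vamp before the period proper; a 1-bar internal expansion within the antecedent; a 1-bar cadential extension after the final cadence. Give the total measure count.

16 measures

Basic contrasting period: 6 + 6 = 12 bars.
12 (basic form) + 2 (introduction) + 1 (internal expansion) + 1 (cadential extension) = 16.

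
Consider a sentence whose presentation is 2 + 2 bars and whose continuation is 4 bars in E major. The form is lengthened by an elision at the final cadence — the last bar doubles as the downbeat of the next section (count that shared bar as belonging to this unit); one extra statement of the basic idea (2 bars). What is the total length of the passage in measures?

10 measures

Basic sentence: 2 + 2 + 4 = 8 bars.
8 (basic form) + 2 (extra statement) = 10.
The elision shares a bar with the next section but does not change this unit's count.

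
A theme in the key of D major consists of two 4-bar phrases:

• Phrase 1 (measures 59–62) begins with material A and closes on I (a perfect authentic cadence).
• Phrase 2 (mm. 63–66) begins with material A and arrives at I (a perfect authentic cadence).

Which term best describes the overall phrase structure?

repeated phrase

Both phrases have the same opening (A) and the same cadence (perfect authentic cadence): the second is a restatement, not a consequent, so this is a repeated phrase rather than a period.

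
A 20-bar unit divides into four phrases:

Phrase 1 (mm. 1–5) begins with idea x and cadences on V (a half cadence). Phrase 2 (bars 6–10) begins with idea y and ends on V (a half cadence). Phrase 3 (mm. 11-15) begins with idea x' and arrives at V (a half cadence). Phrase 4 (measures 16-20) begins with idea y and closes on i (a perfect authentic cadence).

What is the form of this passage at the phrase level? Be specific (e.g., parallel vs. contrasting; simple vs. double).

parallel double period

Four phrases in two halves: the first half (mm. 1–10) ends with a half cadence, the second (measures 11–20) with a perfect authentic cadence — a large antecedent–consequent pair, i.e. a double period.
Phrase 3 begins with the same material as phrase 1, making it parallel.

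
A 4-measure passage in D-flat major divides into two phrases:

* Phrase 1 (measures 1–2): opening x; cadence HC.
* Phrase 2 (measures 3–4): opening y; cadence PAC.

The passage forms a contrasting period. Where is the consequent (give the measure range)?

The antecedent is the phrase ending with the weaker cadence (half cadence, phrase 1) and the consequent the one ending more conclusively (perfect authentic cadence, phrase 2); the consequent is measures 3-4.

measures 3–4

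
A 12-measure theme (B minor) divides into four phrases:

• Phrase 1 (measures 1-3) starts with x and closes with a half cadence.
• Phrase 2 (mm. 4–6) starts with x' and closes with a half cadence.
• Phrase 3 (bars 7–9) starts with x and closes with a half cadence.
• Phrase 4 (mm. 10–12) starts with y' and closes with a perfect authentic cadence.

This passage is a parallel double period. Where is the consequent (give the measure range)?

measures 7–12

In a double period the four phrases pair into a large antecedent (phrases 1–2, ending half cadence) and a large consequent (phrases 3–4, ending perfect authentic cadence). The consequent spans mm. 7–12.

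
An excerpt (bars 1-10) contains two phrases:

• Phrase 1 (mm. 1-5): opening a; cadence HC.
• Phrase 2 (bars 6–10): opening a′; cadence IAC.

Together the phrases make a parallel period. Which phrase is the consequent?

phrase 2

The phrase ending with the weaker cadence (half cadence) is the antecedent; the one ending more conclusively (imperfect authentic cadence) is the consequent. The consequent is phrase 2.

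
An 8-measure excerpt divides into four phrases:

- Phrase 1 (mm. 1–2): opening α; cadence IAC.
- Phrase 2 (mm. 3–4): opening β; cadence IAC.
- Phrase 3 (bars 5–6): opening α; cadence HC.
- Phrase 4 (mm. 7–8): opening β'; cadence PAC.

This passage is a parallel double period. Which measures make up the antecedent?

measures 1–4

In a double period the four phrases pair into a large antecedent (phrases 1–2, ending imperfect authentic cadence) and a large consequent (phrases 3–4, ending perfect authentic cadence). The antecedent spans mm. 1–4.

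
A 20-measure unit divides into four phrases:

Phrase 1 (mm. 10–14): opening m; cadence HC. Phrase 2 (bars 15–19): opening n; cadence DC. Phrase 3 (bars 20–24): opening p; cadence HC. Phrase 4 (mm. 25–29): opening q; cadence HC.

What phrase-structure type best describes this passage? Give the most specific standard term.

phrase group

Phrase 4 ends with a half cadence, no stronger than phrase 2's deceptive cadence, so the four phrases do not form a double period; nor do phrases 3–4 duplicate 1–2, so it is not a repeated period. With no phrase reaching a conclusive cadence, the passage is a phrase group.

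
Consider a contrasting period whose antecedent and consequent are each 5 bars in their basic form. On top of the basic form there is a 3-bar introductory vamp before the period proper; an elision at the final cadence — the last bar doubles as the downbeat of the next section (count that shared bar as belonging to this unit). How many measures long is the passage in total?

13 measures

Basic contrasting period: 5 + 5 = 10 bars.
10 (basic form) + 3 (introduction) = 13.
The elision shares a bar with the next section but does not change this unit's count.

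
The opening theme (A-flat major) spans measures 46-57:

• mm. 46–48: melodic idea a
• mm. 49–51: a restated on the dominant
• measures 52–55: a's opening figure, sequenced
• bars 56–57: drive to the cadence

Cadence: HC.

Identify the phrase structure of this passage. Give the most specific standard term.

sentence

Basic idea (bars 46–48) + its repetition (measures 49-51) form the presentation; fragmentation and cadence (mm. 52-57) form the continuation — the 12-bar whole is a sentence.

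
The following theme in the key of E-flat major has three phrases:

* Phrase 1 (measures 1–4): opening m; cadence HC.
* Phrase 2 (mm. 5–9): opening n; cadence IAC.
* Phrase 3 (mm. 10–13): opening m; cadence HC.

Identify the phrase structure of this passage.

phrase group

The final phrase closes with a half cadence, which is not stronger than the preceding imperfect authentic cadence; the 3 phrases lack an overall antecedent–consequent design and so form a phrase group.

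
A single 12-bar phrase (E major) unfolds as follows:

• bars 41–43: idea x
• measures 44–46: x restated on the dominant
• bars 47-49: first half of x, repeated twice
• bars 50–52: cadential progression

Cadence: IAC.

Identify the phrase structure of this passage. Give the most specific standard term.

sentence

Basic idea (bars 41–43) + its repetition (mm. 44-46) form the presentation; fragmentation and cadence (measures 47–52) form the continuation — the 12-bar whole is a sentence.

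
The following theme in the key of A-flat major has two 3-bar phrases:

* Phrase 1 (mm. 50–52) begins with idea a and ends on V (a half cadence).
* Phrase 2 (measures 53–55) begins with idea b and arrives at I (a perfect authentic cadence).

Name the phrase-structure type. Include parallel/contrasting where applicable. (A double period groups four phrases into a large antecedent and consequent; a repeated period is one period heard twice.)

Phrase 1 ends with a half cadence (weaker) and phrase 2 with a perfect authentic cadence (stronger): antecedent + consequent = a period.
The two phrases open with different material (a / b), so the period is contrasting.

contrasting period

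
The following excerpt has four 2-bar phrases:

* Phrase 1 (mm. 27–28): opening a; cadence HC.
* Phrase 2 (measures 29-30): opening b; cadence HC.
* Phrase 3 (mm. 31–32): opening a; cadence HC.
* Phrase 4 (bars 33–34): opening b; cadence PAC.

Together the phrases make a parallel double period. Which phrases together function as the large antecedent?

phrases 1 and 2

In a double period the first pair of phrases (ending half cadence) is the large antecedent and the second pair (ending perfect authentic cadence) is the large consequent; the antecedent is phrases 1 and 2.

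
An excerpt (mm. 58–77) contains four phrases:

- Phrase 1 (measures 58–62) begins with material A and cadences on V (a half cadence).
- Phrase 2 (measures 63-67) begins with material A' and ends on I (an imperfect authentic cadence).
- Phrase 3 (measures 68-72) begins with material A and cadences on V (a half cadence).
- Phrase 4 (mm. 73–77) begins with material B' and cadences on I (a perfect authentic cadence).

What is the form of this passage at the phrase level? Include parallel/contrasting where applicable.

parallel double period

Four phrases in two halves: the first half (bars 58-67) ends with an imperfect authentic cadence, the second (bars 68–77) with a perfect authentic cadence — a large antecedent–consequent pair, i.e. a double period.
Phrase 3 begins with the same material as phrase 1, making it parallel.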